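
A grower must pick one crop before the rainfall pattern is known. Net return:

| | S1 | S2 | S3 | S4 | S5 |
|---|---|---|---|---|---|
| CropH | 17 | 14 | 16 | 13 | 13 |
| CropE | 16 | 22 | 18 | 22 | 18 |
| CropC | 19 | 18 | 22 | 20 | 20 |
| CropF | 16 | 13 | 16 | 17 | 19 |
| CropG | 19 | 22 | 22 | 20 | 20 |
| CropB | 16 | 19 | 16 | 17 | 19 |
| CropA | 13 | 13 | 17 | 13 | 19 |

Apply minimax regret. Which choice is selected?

Column bests: S1=19, S2=22, S3=22, S4=22, S5=20.
CropH regrets: 2, 8, 6, 9, 7 → max 9
CropE regrets: 3, 0, 4, 0, 2 → max 4
CropC regrets: 0, 4, 0, 2, 0 → max 4
CropF regrets: 3, 9, 6, 5, 1 → max 9
CropG regrets: 0, 0, 0, 2, 0 → max 2
CropB regrets: 3, 3, 6, 5, 1 → max 6
CropA regrets: 6, 9, 5, 9, 1 → max 9
Smallest max regret = 2 → CropG.

CropG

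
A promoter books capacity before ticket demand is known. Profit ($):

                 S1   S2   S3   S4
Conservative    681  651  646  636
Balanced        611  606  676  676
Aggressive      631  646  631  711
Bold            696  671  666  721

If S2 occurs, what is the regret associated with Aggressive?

25

Best payoff under S2 is 671.
Regret = 671 − 646 = 25.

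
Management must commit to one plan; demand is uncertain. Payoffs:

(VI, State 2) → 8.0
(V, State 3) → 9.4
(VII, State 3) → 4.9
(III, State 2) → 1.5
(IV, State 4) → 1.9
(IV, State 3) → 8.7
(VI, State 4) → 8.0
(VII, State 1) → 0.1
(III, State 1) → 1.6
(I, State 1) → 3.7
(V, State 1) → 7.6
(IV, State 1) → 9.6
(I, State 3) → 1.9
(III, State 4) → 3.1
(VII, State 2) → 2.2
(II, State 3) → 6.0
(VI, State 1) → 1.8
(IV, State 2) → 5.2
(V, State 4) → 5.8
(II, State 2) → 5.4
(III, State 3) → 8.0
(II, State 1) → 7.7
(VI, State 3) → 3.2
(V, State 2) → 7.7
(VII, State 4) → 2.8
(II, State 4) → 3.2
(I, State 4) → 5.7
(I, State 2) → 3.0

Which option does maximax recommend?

IV

Row maxima: I=5.7, II=7.7, III=8.0, IV=9.6, V=9.4, VI=8.0, VII=4.9
Best best-case = 9.6 → IV.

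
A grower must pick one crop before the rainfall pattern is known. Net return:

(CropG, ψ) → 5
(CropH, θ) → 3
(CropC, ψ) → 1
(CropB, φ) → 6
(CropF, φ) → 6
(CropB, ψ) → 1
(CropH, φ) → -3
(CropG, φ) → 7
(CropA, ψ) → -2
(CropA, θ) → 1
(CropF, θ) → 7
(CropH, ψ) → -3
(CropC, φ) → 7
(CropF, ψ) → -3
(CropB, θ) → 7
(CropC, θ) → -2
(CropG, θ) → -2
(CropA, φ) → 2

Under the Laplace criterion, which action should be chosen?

Row averages: CropF=10/3, CropC=2, CropB=14/3, CropG=10/3, CropA=1/3, CropH=-1
Highest average = 14/3 → CropB.

CropB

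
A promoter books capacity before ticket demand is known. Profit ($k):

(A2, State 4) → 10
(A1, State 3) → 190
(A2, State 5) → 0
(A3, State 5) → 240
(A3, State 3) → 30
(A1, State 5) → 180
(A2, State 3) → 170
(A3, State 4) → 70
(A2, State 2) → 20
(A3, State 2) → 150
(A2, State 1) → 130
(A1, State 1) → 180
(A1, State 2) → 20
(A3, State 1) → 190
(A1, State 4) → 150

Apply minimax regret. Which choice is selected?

Column bests: State 1=190, State 2=150, State 3=190, State 4=150, State 5=240.
A1 regrets: 10, 130, 0, 0, 60 → max 130
A2 regrets: 60, 130, 20, 140, 240 → max 240
A3 regrets: 0, 0, 160, 80, 0 → max 160
Smallest max regret = 130 → A1.

A1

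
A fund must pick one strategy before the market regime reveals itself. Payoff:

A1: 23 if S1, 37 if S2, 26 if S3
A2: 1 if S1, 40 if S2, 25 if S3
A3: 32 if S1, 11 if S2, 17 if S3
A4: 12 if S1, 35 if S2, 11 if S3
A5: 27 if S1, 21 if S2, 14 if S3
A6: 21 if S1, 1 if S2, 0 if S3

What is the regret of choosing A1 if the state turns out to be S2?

3

Best payoff under S2 is 40.
Regret = 40 − 37 = 3.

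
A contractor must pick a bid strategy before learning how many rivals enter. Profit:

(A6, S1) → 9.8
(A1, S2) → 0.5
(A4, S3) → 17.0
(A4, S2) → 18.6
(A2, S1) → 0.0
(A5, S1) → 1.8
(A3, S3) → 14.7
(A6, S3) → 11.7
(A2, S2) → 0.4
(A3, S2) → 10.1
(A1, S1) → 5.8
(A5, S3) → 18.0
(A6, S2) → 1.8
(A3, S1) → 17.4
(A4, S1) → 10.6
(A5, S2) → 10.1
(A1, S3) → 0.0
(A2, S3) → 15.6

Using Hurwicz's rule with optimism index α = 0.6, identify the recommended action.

A1: 0.6·5.8 + 0.4·0.0 = 3.48
A2: 0.6·15.6 + 0.4·0.0 = 9.36
A3: 0.6·17.4 + 0.4·10.1 = 14.48
A4: 0.6·18.6 + 0.4·10.6 = 15.4
A5: 0.6·18.0 + 0.4·1.8 = 11.52
A6: 0.6·11.7 + 0.4·1.8 = 7.74
Highest Hurwicz score = 15.4 → A4.

A4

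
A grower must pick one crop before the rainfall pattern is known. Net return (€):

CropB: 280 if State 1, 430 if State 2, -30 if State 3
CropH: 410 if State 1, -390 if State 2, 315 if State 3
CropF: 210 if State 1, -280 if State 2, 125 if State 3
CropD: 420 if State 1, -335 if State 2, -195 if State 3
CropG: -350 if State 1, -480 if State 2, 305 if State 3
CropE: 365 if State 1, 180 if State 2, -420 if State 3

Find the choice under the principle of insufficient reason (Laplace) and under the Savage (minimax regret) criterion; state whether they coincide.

laplace → CropB; minimax regret → CropB (agree)

Row averages: CropB=680/3, CropH=335/3, CropF=55/3, CropD=-110/3, CropG=-175, CropE=125/3
Highest average = 680/3 → CropB.
Column bests: State 1=420, State 2=430, State 3=315.
CropB regrets: 140, 0, 345 → max 345
CropH regrets: 10, 820, 0 → max 820
CropF regrets: 210, 710, 190 → max 710
CropD regrets: 0, 765, 510 → max 765
CropG regrets: 770, 910, 10 → max 910
CropE regrets: 55, 250, 735 → max 735
Smallest max regret = 345 → CropB.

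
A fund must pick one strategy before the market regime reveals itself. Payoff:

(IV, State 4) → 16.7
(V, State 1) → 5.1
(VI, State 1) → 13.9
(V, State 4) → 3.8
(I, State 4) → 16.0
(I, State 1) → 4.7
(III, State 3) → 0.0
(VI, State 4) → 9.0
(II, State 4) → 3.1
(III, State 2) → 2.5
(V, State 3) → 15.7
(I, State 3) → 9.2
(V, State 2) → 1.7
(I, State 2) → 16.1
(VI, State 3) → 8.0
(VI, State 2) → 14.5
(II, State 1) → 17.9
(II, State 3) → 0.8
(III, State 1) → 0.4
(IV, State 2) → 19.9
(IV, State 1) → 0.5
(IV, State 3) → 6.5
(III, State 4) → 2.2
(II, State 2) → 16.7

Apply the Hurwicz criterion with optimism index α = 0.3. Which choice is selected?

VI

I: 0.3·16.1 + 0.7·4.7 = 8.12
II: 0.3·17.9 + 0.7·0.8 = 5.93
III: 0.3·2.5 + 0.7·0.0 = 0.75
IV: 0.3·19.9 + 0.7·0.5 = 6.32
V: 0.3·15.7 + 0.7·1.7 = 5.9
VI: 0.3·14.5 + 0.7·8.0 = 9.95
Highest Hurwicz score = 9.95 → VI.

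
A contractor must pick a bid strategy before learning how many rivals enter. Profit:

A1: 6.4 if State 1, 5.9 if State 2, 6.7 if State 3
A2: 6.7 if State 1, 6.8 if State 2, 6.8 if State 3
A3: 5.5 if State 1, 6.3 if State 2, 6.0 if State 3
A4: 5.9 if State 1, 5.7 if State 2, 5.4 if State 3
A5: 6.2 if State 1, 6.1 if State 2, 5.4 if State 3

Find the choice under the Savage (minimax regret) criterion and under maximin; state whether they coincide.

minimax regret → A2; maximin → A2 (agree)

Column bests: State 1=6.7, State 2=6.8, State 3=6.8.
A1 regrets: 0.3, 0.9, 0.1 → max 0.9
A2 regrets: 0.0, 0.0, 0.0 → max 0.0
A3 regrets: 1.2, 0.5, 0.8 → max 1.2
A4 regrets: 0.8, 1.1, 1.4 → max 1.4
A5 regrets: 0.5, 0.7, 1.4 → max 1.4
Smallest max regret = 0.0 → A2.
Row minima: A1=5.9, A2=6.7, A3=5.5, A4=5.4, A5=5.4
Best worst-case = 6.7 → A2.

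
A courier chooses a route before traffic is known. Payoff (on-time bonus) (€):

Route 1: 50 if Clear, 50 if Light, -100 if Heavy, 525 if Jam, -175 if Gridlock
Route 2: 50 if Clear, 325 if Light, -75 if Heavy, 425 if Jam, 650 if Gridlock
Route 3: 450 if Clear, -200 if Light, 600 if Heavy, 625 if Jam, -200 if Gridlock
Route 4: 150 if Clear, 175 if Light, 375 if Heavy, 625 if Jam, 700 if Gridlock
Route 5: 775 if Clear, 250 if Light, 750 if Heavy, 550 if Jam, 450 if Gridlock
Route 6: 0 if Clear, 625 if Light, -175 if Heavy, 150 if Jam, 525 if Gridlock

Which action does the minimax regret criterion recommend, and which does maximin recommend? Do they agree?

minimax regret → Route 5; maximin → Route 5 (agree)

Column bests: Clear=775, Light=625, Heavy=750, Jam=625, Gridlock=700.
Route 1 regrets: 725, 575, 850, 100, 875 → max 875
Route 2 regrets: 725, 300, 825, 200, 50 → max 825
Route 3 regrets: 325, 825, 150, 0, 900 → max 900
Route 4 regrets: 625, 450, 375, 0, 0 → max 625
Route 5 regrets: 0, 375, 0, 75, 250 → max 375
Route 6 regrets: 775, 0, 925, 475, 175 → max 925
Smallest max regret = 375 → Route 5.
Row minima: Route 1=-175, Route 2=-75, Route 3=-200, Route 4=150, Route 5=250, Route 6=-175
Best worst-case = 250 → Route 5.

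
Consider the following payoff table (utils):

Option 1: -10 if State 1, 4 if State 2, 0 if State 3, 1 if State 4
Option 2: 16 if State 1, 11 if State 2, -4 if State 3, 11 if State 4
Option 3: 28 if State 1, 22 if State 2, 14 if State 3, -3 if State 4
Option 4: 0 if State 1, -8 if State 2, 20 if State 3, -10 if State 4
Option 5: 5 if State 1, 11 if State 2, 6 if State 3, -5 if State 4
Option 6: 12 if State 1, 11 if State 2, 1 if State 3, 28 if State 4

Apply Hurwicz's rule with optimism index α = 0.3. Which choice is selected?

Option 1: 0.3·4 + 0.7·(-10) = -5.8
Option 2: 0.3·16 + 0.7·(-4) = 2
Option 3: 0.3·28 + 0.7·(-3) = 6.3
Option 4: 0.3·20 + 0.7·(-10) = -1
Option 5: 0.3·11 + 0.7·(-5) = -0.2
Option 6: 0.3·28 + 0.7·1 = 9.1
Highest Hurwicz score = 9.1 → Option 6.

Option 6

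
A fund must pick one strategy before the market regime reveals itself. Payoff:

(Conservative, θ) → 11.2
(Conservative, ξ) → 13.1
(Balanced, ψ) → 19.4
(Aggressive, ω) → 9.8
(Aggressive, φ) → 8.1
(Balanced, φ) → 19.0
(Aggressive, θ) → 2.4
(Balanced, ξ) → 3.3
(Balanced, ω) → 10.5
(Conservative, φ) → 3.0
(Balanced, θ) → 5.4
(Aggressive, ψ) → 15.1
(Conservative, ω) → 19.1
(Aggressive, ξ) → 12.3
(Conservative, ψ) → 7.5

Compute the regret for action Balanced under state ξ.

9.8

Best payoff under ξ is 13.1.
Regret = 13.1 − 3.3 = 9.8.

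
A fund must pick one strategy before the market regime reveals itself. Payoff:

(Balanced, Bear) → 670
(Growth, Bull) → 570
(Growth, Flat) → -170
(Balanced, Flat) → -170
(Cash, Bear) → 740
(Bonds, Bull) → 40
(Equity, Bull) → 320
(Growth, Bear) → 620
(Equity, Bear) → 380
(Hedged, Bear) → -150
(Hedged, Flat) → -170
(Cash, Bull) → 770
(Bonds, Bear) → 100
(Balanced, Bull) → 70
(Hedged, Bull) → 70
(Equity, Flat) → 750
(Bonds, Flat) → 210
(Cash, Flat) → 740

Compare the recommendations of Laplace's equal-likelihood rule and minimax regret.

laplace → Cash; minimax regret → Cash (agree)

Row averages: Growth=340, Balanced=190, Bonds=350/3, Hedged=-250/3, Cash=750, Equity=1450/3
Highest average = 750 → Cash.
Column bests: Bear=740, Flat=750, Bull=770.
Growth regrets: 120, 920, 200 → max 920
Balanced regrets: 70, 920, 700 → max 920
Bonds regrets: 640, 540, 730 → max 730
Hedged regrets: 890, 920, 700 → max 920
Cash regrets: 0, 10, 0 → max 10
Equity regrets: 360, 0, 450 → max 450
Smallest max regret = 10 → Cash.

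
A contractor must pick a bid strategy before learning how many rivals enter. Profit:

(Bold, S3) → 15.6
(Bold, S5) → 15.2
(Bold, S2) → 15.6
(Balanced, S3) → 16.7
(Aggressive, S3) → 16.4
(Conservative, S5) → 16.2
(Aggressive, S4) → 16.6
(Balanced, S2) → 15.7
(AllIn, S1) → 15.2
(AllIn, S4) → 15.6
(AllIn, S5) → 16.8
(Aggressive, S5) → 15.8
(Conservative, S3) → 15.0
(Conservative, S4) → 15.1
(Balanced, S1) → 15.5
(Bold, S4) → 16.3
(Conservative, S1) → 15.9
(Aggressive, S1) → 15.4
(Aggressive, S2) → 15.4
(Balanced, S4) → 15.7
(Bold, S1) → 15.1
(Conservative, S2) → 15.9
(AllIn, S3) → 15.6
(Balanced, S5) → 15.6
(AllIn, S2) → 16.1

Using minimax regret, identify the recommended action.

Column bests: S1=15.9, S2=16.1, S3=16.7, S4=16.6, S5=16.8.
Conservative regrets: 0.0, 0.2, 1.7, 1.5, 0.6 → max 1.7
Balanced regrets: 0.4, 0.4, 0.0, 0.9, 1.2 → max 1.2
Aggressive regrets: 0.5, 0.7, 0.3, 0.0, 1.0 → max 1.0
Bold regrets: 0.8, 0.5, 1.1, 0.3, 1.6 → max 1.6
AllIn regrets: 0.7, 0.0, 1.1, 1.0, 0.0 → max 1.1
Smallest max regret = 1.0 → Aggressive.

Aggressive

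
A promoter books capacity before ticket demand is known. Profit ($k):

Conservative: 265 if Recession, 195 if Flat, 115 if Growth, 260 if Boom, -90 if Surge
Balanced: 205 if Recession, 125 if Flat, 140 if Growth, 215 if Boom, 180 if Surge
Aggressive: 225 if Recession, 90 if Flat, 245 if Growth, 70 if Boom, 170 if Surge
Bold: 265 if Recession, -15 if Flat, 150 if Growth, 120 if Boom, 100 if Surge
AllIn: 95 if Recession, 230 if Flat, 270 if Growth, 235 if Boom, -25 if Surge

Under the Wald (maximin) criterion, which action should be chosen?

Row minima: Conservative=-90, Balanced=125, Aggressive=70, Bold=-15, AllIn=-25
Best worst-case = 125 → Balanced.

Balanced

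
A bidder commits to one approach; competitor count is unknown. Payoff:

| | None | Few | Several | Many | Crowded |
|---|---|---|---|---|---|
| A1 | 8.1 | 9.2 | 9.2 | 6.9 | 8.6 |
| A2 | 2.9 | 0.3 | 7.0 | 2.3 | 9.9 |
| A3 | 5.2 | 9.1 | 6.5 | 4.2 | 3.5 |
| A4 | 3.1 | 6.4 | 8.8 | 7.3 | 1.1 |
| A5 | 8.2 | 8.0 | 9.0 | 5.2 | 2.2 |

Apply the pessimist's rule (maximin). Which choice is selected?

Row minima: A1=6.9, A2=0.3, A3=3.5, A4=1.1, A5=2.2
Best worst-case = 6.9 → A1.

A1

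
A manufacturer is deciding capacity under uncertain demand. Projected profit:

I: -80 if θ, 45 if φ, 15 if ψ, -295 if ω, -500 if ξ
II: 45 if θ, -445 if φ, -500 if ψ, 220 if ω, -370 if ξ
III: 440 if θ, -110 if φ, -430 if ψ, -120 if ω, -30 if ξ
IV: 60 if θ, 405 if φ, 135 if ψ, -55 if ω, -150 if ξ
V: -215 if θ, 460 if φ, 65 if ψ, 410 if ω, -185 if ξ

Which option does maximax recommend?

V

Row maxima: I=45, II=220, III=440, IV=405, V=460
Best best-case = 460 → V.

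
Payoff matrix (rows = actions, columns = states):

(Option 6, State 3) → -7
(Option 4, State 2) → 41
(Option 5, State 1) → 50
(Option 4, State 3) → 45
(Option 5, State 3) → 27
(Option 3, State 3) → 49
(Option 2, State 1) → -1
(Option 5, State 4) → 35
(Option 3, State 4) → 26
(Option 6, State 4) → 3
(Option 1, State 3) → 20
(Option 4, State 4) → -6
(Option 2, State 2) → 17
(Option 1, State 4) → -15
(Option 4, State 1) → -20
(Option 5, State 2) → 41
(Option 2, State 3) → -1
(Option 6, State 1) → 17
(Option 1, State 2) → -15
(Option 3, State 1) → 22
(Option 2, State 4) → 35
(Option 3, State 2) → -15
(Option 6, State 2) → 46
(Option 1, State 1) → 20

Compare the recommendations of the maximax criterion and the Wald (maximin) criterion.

maximax → Option 5; maximin → Option 5 (agree)

Row maxima: Option 1=20, Option 2=35, Option 3=49, Option 4=45, Option 5=50, Option 6=46
Best best-case = 50 → Option 5.
Row minima: Option 1=-15, Option 2=-1, Option 3=-15, Option 4=-20, Option 5=27, Option 6=-7
Best worst-case = 27 → Option 5.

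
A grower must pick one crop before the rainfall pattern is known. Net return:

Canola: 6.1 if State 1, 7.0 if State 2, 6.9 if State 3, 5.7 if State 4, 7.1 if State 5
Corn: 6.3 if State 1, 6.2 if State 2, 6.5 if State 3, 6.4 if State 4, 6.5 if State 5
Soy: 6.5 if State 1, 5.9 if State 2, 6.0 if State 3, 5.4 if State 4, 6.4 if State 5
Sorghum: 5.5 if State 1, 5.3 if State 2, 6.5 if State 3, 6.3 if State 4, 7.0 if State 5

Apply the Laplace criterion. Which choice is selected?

Row averages: Canola=6.56, Corn=6.38, Soy=6.04, Sorghum=6.12
Highest average = 6.56 → Canola.

Canola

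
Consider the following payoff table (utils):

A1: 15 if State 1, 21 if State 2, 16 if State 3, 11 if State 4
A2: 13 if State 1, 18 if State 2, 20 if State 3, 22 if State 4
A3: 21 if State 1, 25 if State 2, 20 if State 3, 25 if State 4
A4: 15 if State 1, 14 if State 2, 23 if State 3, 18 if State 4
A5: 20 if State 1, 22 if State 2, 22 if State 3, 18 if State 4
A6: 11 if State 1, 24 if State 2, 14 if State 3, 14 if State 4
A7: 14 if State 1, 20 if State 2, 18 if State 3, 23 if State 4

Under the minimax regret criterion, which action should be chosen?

A3

Column bests: State 1=21, State 2=25, State 3=23, State 4=25.
A1 regrets: 6, 4, 7, 14 → max 14
A2 regrets: 8, 7, 3, 3 → max 8
A3 regrets: 0, 0, 3, 0 → max 3
A4 regrets: 6, 11, 0, 7 → max 11
A5 regrets: 1, 3, 1, 7 → max 7
A6 regrets: 10, 1, 9, 11 → max 11
A7 regrets: 7, 5, 5, 2 → max 7
Smallest max regret = 3 → A3.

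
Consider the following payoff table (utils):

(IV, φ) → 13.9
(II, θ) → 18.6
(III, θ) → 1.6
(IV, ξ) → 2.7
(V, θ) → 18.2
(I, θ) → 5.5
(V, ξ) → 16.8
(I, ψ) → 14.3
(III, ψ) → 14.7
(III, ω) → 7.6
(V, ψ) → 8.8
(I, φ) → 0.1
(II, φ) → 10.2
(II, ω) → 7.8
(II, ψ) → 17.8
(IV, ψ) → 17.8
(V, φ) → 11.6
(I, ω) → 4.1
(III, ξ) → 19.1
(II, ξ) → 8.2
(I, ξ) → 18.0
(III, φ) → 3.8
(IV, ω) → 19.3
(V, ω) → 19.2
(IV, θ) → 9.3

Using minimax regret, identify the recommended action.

Column bests: θ=18.6, φ=13.9, ψ=17.8, ω=19.3, ξ=19.1.
I regrets: 13.1, 13.8, 3.5, 15.2, 1.1 → max 15.2
II regrets: 0.0, 3.7, 0.0, 11.5, 10.9 → max 11.5
III regrets: 17.0, 10.1, 3.1, 11.7, 0.0 → max 17.0
IV regrets: 9.3, 0.0, 0.0, 0.0, 16.4 → max 16.4
V regrets: 0.4, 2.3, 9.0, 0.1, 2.3 → max 9.0
Smallest max regret = 9.0 → V.

V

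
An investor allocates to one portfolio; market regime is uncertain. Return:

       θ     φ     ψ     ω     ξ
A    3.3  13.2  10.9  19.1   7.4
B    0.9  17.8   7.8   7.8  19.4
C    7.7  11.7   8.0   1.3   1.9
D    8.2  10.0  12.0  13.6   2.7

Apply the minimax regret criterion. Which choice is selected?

Column bests: θ=8.2, φ=17.8, ψ=12.0, ω=19.1, ξ=19.4.
A regrets: 4.9, 4.6, 1.1, 0.0, 12.0 → max 12.0
B regrets: 7.3, 0.0, 4.2, 11.3, 0.0 → max 11.3
C regrets: 0.5, 6.1, 4.0, 17.8, 17.5 → max 17.8
D regrets: 0.0, 7.8, 0.0, 5.5, 16.7 → max 16.7
Smallest max regret = 11.3 → B.

B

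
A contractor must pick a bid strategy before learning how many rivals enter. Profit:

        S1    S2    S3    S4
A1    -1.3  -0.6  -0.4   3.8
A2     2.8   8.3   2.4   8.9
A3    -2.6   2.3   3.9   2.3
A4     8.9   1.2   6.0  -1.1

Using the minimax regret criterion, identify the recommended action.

Column bests: S1=8.9, S2=8.3, S3=6.0, S4=8.9.
A1 regrets: 10.2, 8.9, 6.4, 5.1 → max 10.2
A2 regrets: 6.1, 0.0, 3.6, 0.0 → max 6.1
A3 regrets: 11.5, 6.0, 2.1, 6.6 → max 11.5
A4 regrets: 0.0, 7.1, 0.0, 10.0 → max 10.0
Smallest max regret = 6.1 → A2.

A2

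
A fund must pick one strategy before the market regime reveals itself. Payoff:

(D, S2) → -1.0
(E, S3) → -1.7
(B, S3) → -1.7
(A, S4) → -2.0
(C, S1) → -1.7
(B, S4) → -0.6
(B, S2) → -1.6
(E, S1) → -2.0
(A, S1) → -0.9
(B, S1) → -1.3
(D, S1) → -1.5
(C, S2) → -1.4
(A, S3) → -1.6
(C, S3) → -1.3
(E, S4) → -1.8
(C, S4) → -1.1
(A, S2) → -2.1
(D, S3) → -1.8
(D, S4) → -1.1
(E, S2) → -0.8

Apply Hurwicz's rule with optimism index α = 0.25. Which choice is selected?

A: 0.25·(-0.9) + 0.75·(-2.1) = -1.8
B: 0.25·(-0.6) + 0.75·(-1.7) = -1.425
C: 0.25·(-1.1) + 0.75·(-1.7) = -1.55
D: 0.25·(-1.0) + 0.75·(-1.8) = -1.6
E: 0.25·(-0.8) + 0.75·(-2.0) = -1.7
Highest Hurwicz score = -1.425 → B.

B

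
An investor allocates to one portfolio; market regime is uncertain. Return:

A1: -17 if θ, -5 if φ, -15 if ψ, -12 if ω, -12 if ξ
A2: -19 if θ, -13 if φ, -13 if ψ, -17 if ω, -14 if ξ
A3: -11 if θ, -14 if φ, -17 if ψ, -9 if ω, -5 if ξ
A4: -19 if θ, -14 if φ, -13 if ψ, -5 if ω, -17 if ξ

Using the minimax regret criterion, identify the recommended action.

A1

Column bests: θ=-11, φ=-5, ψ=-13, ω=-5, ξ=-5.
A1 regrets: 6, 0, 2, 7, 7 → max 7
A2 regrets: 8, 8, 0, 12, 9 → max 12
A3 regrets: 0, 9, 4, 4, 0 → max 9
A4 regrets: 8, 9, 0, 0, 12 → max 12
Smallest max regret = 7 → A1.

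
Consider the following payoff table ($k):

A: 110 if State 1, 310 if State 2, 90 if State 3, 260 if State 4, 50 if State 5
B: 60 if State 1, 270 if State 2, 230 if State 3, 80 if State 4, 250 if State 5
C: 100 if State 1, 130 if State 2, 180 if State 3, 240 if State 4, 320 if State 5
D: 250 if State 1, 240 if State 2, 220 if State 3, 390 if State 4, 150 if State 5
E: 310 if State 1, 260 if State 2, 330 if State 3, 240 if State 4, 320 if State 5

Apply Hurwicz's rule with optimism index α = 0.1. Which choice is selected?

E

A: 0.1·310 + 0.9·50 = 76
B: 0.1·270 + 0.9·60 = 81
C: 0.1·320 + 0.9·100 = 122
D: 0.1·390 + 0.9·150 = 174
E: 0.1·330 + 0.9·240 = 249
Highest Hurwicz score = 249 → E.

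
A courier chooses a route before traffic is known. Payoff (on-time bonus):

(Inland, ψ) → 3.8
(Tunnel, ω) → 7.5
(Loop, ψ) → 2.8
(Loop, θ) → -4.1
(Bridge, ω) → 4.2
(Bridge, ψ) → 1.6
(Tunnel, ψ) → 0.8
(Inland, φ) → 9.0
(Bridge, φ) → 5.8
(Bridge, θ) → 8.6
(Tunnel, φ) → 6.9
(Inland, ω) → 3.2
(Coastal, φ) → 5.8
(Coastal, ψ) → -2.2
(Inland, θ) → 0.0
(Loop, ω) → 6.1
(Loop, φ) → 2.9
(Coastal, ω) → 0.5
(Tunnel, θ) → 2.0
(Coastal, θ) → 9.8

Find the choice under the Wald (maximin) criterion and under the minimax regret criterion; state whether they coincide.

maximin → Bridge; minimax regret → Bridge (agree)

Row minima: Loop=-4.1, Bridge=1.6, Inland=0.0, Tunnel=0.8, Coastal=-2.2
Best worst-case = 1.6 → Bridge.
Column bests: θ=9.8, φ=9.0, ψ=3.8, ω=7.5.
Loop regrets: 13.9, 6.1, 1.0, 1.4 → max 13.9
Bridge regrets: 1.2, 3.2, 2.2, 3.3 → max 3.3
Inland regrets: 9.8, 0.0, 0.0, 4.3 → max 9.8
Tunnel regrets: 7.8, 2.1, 3.0, 0.0 → max 7.8
Coastal regrets: 0.0, 3.2, 6.0, 7.0 → max 7.0
Smallest max regret = 3.3 → Bridge.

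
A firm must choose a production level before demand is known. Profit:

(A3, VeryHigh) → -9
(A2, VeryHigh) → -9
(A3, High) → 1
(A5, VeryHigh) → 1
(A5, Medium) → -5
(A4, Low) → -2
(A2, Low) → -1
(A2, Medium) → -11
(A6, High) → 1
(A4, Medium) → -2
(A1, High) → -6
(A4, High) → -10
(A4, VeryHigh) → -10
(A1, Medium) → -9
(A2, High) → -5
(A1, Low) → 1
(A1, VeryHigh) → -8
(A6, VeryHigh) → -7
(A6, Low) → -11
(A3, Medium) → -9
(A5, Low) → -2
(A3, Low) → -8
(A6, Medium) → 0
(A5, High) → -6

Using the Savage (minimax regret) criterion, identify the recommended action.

A5

Column bests: Low=1, Medium=0, High=1, VeryHigh=1.
A1 regrets: 0, 9, 7, 9 → max 9
A2 regrets: 2, 11, 6, 10 → max 11
A3 regrets: 9, 9, 0, 10 → max 10
A4 regrets: 3, 2, 11, 11 → max 11
A5 regrets: 3, 5, 7, 0 → max 7
A6 regrets: 12, 0, 0, 8 → max 12
Smallest max regret = 7 → A5.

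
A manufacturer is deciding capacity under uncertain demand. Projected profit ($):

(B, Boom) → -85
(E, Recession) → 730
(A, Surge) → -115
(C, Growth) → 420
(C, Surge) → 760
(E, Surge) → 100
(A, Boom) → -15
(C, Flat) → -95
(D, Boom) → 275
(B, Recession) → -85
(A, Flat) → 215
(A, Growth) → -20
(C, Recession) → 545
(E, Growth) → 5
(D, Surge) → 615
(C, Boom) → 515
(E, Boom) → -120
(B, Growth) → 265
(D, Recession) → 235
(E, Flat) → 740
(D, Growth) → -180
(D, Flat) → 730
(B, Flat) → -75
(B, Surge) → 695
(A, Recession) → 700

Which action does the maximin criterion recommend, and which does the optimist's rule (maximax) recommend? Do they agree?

Row minima: A=-115, B=-85, C=-95, D=-180, E=-120
Best worst-case = -85 → B.
Row maxima: A=700, B=695, C=760, D=730, E=740
Best best-case = 760 → C.

maximin → B; maximax → C (disagree)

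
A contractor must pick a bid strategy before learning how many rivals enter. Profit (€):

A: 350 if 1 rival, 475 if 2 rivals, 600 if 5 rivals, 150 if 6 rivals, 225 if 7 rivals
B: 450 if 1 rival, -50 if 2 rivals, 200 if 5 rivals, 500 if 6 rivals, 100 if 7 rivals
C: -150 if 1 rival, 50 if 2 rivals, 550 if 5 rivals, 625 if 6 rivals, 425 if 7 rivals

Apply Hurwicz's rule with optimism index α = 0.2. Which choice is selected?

A: 0.2·600 + 0.8·150 = 240
B: 0.2·500 + 0.8·(-50) = 60
C: 0.2·625 + 0.8·(-150) = 5
Highest Hurwicz score = 240 → A.

A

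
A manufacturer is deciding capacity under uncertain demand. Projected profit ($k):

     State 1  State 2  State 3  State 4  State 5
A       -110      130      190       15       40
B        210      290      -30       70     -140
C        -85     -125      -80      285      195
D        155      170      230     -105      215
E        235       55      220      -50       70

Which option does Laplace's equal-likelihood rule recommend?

Row averages: A=53, B=80, C=38, D=133, E=106
Highest average = 133 → D.

D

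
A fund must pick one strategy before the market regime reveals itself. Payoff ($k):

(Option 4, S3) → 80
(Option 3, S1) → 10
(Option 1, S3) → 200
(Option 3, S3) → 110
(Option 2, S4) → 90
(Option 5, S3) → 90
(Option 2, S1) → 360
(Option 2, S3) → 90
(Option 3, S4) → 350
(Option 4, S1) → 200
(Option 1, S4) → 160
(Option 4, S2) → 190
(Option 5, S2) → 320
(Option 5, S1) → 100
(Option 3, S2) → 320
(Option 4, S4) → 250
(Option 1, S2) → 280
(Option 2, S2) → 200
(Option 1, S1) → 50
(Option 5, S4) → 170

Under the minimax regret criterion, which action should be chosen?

Option 4

Column bests: S1=360, S2=320, S3=200, S4=350.
Option 1 regrets: 310, 40, 0, 190 → max 310
Option 2 regrets: 0, 120, 110, 260 → max 260
Option 3 regrets: 350, 0, 90, 0 → max 350
Option 4 regrets: 160, 130, 120, 100 → max 160
Option 5 regrets: 260, 0, 110, 180 → max 260
Smallest max regret = 160 → Option 4.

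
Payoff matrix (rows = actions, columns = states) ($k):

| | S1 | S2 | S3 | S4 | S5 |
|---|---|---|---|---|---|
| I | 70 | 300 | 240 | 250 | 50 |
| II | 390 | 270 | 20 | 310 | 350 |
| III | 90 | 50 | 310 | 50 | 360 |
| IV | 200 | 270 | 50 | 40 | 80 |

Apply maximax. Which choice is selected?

II

Row maxima: I=300, II=390, III=360, IV=270
Best best-case = 390 → II.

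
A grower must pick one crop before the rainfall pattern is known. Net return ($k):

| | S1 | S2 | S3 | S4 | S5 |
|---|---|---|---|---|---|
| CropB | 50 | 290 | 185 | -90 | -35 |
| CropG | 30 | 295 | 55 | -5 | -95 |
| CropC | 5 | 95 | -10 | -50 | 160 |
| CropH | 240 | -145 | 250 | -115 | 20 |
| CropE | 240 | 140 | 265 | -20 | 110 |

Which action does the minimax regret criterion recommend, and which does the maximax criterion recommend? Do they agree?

Column bests: S1=240, S2=295, S3=265, S4=-5, S5=160.
CropB regrets: 190, 5, 80, 85, 195 → max 195
CropG regrets: 210, 0, 210, 0, 255 → max 255
CropC regrets: 235, 200, 275, 45, 0 → max 275
CropH regrets: 0, 440, 15, 110, 140 → max 440
CropE regrets: 0, 155, 0, 15, 50 → max 155
Smallest max regret = 155 → CropE.
Row maxima: CropB=290, CropG=295, CropC=160, CropH=250, CropE=265
Best best-case = 295 → CropG.

minimax regret → CropE; maximax → CropG (disagree)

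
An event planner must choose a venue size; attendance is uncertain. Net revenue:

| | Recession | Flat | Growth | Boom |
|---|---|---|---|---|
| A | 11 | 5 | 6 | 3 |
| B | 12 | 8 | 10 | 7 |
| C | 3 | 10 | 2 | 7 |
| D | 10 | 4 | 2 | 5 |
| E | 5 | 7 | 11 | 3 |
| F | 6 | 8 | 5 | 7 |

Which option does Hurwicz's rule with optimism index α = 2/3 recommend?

A: 2/3·11 + 1/3·3 = 25/3
B: 2/3·12 + 1/3·7 = 31/3
C: 2/3·10 + 1/3·2 = 22/3
D: 2/3·10 + 1/3·2 = 22/3
E: 2/3·11 + 1/3·3 = 25/3
F: 2/3·8 + 1/3·5 = 7
Highest Hurwicz score = 31/3 → B.

B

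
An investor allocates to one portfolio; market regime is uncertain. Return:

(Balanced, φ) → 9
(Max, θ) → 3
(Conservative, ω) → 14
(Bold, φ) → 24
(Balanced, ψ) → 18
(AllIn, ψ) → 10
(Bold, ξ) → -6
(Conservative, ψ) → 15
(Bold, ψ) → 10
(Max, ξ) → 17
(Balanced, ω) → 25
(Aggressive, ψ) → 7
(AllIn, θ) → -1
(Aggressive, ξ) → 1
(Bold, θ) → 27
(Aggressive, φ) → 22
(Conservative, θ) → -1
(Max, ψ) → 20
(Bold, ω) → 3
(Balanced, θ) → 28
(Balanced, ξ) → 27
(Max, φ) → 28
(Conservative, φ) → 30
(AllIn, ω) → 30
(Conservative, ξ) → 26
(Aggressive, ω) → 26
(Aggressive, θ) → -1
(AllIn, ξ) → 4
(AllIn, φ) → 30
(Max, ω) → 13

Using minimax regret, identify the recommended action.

Column bests: θ=28, φ=30, ψ=20, ω=30, ξ=27.
Conservative regrets: 29, 0, 5, 16, 1 → max 29
Balanced regrets: 0, 21, 2, 5, 0 → max 21
Aggressive regrets: 29, 8, 13, 4, 26 → max 29
Bold regrets: 1, 6, 10, 27, 33 → max 33
AllIn regrets: 29, 0, 10, 0, 23 → max 29
Max regrets: 25, 2, 0, 17, 10 → max 25
Smallest max regret = 21 → Balanced.

Balanced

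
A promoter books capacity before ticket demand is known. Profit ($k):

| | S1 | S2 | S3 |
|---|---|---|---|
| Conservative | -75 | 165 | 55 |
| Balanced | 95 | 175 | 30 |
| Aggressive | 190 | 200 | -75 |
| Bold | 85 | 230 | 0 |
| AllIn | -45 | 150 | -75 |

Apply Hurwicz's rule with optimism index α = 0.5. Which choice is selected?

Bold

Conservative: 0.5·165 + 0.5·(-75) = 45
Balanced: 0.5·175 + 0.5·30 = 102.5
Aggressive: 0.5·200 + 0.5·(-75) = 62.5
Bold: 0.5·230 + 0.5·0 = 115
AllIn: 0.5·150 + 0.5·(-75) = 37.5
Highest Hurwicz score = 115 → Bold.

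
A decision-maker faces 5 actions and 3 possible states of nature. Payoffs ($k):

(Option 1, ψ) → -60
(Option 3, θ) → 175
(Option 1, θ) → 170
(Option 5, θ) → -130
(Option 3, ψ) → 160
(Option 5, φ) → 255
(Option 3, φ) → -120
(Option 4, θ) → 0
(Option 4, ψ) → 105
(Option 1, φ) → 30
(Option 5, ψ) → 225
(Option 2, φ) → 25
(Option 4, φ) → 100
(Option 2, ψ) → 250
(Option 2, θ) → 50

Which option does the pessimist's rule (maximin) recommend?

Option 2

Row minima: Option 1=-60, Option 2=25, Option 3=-120, Option 4=0, Option 5=-130
Best worst-case = 25 → Option 2.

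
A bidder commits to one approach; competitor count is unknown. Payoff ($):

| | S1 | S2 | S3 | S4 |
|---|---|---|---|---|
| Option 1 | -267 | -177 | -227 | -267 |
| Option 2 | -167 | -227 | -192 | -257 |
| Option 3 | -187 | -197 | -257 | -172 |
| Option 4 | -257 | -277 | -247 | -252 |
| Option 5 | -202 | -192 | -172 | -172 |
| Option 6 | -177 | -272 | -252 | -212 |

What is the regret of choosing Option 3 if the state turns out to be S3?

85

Best payoff under S3 is -172.
Regret = -172 − (-257) = 85.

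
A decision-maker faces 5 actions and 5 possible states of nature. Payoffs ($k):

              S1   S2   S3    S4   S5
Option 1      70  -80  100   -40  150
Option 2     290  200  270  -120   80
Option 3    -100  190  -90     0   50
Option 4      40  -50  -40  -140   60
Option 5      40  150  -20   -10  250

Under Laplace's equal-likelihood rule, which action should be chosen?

Option 2

Row averages: Option 1=40, Option 2=144, Option 3=10, Option 4=-26, Option 5=82
Highest average = 144 → Option 2.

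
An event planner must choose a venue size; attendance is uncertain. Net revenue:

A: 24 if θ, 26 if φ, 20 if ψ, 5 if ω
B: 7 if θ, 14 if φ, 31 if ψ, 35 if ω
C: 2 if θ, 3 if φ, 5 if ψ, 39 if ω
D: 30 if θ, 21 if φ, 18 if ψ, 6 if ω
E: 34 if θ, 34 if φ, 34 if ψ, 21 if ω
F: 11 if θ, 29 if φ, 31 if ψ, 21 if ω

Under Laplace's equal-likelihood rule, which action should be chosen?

E

Row averages: A=18.75, B=21.75, C=12.25, D=18.75, E=30.75, F=23
Highest average = 30.75 → E.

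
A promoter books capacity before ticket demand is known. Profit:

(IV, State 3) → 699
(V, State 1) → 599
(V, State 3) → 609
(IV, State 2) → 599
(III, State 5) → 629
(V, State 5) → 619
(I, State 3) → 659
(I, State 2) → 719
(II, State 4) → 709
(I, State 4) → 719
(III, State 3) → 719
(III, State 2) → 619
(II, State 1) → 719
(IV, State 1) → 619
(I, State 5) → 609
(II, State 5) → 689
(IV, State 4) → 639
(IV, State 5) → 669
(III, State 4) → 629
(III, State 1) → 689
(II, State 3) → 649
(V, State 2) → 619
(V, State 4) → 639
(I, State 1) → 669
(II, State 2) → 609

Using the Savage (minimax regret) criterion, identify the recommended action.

Column bests: State 1=719, State 2=719, State 3=719, State 4=719, State 5=689.
I regrets: 50, 0, 60, 0, 80 → max 80
II regrets: 0, 110, 70, 10, 0 → max 110
III regrets: 30, 100, 0, 90, 60 → max 100
IV regrets: 100, 120, 20, 80, 20 → max 120
V regrets: 120, 100, 110, 80, 70 → max 120
Smallest max regret = 80 → I.

I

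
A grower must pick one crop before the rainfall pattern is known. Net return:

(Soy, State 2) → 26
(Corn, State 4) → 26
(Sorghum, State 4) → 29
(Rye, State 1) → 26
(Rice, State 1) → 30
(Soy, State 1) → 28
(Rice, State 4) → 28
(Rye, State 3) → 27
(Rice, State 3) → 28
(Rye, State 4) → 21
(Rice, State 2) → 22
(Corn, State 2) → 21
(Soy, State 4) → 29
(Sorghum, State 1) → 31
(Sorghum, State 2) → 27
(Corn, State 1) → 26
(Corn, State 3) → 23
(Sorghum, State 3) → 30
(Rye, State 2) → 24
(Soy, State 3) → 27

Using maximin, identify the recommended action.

Sorghum

Row minima: Corn=21, Soy=26, Sorghum=27, Rye=21, Rice=22
Best worst-case = 27 → Sorghum.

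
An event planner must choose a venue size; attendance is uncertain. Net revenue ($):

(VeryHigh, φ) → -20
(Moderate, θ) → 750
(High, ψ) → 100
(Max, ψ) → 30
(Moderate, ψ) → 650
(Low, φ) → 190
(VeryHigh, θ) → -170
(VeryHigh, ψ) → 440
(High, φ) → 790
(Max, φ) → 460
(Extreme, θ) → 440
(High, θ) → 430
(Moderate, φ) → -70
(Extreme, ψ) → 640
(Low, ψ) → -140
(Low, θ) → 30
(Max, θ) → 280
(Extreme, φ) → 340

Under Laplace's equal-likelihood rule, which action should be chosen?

Extreme

Row averages: Low=80/3, Moderate=1330/3, High=440, VeryHigh=250/3, Extreme=1420/3, Max=770/3
Highest average = 1420/3 → Extreme.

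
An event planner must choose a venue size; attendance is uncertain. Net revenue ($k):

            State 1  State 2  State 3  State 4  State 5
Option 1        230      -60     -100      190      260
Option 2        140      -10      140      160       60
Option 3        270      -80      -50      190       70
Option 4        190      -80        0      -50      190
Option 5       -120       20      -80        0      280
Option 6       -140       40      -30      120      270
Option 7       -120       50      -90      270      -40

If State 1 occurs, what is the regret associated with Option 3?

0

Best payoff under State 1 is 270.
Regret = 270 − 270 = 0.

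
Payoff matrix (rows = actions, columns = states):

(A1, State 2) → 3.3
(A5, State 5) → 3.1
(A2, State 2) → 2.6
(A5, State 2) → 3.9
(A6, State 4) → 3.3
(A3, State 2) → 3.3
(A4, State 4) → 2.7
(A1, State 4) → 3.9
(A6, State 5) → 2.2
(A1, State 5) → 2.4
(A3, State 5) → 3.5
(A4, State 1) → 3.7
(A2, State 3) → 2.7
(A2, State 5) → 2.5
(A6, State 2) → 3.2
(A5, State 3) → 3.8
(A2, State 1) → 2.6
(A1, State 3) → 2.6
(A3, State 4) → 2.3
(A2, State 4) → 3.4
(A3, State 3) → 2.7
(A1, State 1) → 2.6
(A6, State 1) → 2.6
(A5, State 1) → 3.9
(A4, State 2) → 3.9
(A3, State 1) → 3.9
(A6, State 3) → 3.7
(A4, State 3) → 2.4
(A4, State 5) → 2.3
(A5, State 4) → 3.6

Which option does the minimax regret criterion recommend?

Column bests: State 1=3.9, State 2=3.9, State 3=3.8, State 4=3.9, State 5=3.5.
A1 regrets: 1.3, 0.6, 1.2, 0.0, 1.1 → max 1.3
A2 regrets: 1.3, 1.3, 1.1, 0.5, 1.0 → max 1.3
A3 regrets: 0.0, 0.6, 1.1, 1.6, 0.0 → max 1.6
A4 regrets: 0.2, 0.0, 1.4, 1.2, 1.2 → max 1.4
A5 regrets: 0.0, 0.0, 0.0, 0.3, 0.4 → max 0.4
A6 regrets: 1.3, 0.7, 0.1, 0.6, 1.3 → max 1.3
Smallest max regret = 0.4 → A5.

A5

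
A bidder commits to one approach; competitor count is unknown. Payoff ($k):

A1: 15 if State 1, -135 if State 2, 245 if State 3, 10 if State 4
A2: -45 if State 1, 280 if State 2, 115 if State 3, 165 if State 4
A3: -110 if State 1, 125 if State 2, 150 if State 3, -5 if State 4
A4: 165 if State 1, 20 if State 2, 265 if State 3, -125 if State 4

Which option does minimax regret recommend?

A2

Column bests: State 1=165, State 2=280, State 3=265, State 4=165.
A1 regrets: 150, 415, 20, 155 → max 415
A2 regrets: 210, 0, 150, 0 → max 210
A3 regrets: 275, 155, 115, 170 → max 275
A4 regrets: 0, 260, 0, 290 → max 290
Smallest max regret = 210 → A2.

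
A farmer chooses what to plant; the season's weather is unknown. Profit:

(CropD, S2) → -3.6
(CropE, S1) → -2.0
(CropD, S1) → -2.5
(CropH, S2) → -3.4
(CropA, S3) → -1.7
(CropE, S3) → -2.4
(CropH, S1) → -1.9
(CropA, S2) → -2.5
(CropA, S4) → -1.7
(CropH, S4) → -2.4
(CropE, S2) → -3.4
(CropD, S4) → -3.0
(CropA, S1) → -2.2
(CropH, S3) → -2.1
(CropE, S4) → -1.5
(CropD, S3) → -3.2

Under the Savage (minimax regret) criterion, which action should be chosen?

CropA

Column bests: S1=-1.9, S2=-2.5, S3=-1.7, S4=-1.5.
CropH regrets: 0.0, 0.9, 0.4, 0.9 → max 0.9
CropD regrets: 0.6, 1.1, 1.5, 1.5 → max 1.5
CropE regrets: 0.1, 0.9, 0.7, 0.0 → max 0.9
CropA regrets: 0.3, 0.0, 0.0, 0.2 → max 0.3
Smallest max regret = 0.3 → CropA.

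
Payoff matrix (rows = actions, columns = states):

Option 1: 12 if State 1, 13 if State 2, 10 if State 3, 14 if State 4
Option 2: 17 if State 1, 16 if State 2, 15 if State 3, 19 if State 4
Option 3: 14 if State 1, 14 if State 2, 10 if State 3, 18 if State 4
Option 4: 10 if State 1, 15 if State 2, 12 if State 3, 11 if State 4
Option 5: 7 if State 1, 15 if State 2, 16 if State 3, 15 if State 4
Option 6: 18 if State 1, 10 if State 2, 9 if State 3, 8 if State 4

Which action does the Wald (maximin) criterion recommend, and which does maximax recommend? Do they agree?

Row minima: Option 1=10, Option 2=15, Option 3=10, Option 4=10, Option 5=7, Option 6=8
Best worst-case = 15 → Option 2.
Row maxima: Option 1=14, Option 2=19, Option 3=18, Option 4=15, Option 5=16, Option 6=18
Best best-case = 19 → Option 2.

maximin → Option 2; maximax → Option 2 (agree)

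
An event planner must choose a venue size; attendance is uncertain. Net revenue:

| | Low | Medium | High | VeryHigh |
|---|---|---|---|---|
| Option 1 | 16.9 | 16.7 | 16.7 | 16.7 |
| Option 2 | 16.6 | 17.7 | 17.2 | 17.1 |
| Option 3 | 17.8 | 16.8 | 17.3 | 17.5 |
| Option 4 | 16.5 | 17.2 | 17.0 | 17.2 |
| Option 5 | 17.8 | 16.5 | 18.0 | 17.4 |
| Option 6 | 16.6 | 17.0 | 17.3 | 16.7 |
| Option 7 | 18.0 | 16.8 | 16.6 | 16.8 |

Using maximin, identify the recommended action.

Row minima: Option 1=16.7, Option 2=16.6, Option 3=16.8, Option 4=16.5, Option 5=16.5, Option 6=16.6, Option 7=16.6
Best worst-case = 16.8 → Option 3.

Option 3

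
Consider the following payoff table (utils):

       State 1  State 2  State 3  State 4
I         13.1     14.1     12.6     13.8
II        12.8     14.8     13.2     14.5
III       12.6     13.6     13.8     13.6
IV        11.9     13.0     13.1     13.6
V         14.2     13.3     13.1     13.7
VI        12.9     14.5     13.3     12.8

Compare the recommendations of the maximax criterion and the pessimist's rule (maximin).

Row maxima: I=14.1, II=14.8, III=13.8, IV=13.6, V=14.2, VI=14.5
Best best-case = 14.8 → II.
Row minima: I=12.6, II=12.8, III=12.6, IV=11.9, V=13.1, VI=12.8
Best worst-case = 13.1 → V.

maximax → II; maximin → V (disagree)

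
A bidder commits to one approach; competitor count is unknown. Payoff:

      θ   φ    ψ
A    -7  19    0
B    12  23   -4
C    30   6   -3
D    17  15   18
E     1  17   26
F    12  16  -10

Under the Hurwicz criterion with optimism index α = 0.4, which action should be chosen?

A: 0.4·19 + 0.6·(-7) = 3.4
B: 0.4·23 + 0.6·(-4) = 6.8
C: 0.4·30 + 0.6·(-3) = 10.2
D: 0.4·18 + 0.6·15 = 16.2
E: 0.4·26 + 0.6·1 = 11
F: 0.4·16 + 0.6·(-10) = 0.4
Highest Hurwicz score = 16.2 → D.

D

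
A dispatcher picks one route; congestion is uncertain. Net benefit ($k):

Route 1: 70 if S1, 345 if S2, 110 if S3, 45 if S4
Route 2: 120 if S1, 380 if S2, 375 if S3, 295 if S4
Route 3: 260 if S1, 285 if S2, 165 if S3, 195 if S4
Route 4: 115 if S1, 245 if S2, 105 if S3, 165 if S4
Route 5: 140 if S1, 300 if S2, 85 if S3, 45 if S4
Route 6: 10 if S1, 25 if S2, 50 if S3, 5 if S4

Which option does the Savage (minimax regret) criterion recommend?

Column bests: S1=260, S2=380, S3=375, S4=295.
Route 1 regrets: 190, 35, 265, 250 → max 265
Route 2 regrets: 140, 0, 0, 0 → max 140
Route 3 regrets: 0, 95, 210, 100 → max 210
Route 4 regrets: 145, 135, 270, 130 → max 270
Route 5 regrets: 120, 80, 290, 250 → max 290
Route 6 regrets: 250, 355, 325, 290 → max 355
Smallest max regret = 140 → Route 2.

Route 2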